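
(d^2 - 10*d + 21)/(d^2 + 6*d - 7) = (d^2 - 10*d + 21)/(d^2 + 6*d - 7)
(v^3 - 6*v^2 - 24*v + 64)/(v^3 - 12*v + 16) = (v - 8)/(v - 2)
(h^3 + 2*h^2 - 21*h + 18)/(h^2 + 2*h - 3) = (h^2 + 3*h - 18)/(h + 3)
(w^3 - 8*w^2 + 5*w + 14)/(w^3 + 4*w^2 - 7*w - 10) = (w - 7)/(w + 5)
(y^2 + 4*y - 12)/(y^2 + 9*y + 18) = (y - 2)/(y + 3)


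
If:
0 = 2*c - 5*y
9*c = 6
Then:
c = 2/3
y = 4/15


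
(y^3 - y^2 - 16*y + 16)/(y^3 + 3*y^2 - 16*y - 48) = (y - 1)/(y + 3)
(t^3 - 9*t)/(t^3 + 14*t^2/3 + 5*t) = 3*(t - 3)/(3*t + 5)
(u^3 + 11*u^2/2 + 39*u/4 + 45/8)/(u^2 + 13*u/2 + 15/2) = (u^2 + 4*u + 15/4)/(u + 5)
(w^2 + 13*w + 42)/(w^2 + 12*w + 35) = (w + 6)/(w + 5)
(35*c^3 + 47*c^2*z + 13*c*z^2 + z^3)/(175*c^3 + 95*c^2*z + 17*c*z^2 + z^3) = (c + z)/(5*c + z)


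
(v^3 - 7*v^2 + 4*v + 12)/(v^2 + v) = v - 8 + 12/v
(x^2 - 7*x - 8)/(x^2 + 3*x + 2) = (x - 8)/(x + 2)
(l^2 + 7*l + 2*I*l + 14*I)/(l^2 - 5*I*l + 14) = (l + 7)/(l - 7*I)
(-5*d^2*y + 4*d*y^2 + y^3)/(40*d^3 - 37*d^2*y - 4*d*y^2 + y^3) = y/(-8*d + y)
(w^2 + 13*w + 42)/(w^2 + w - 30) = (w + 7)/(w - 5)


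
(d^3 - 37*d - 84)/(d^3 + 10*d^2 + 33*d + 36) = (d - 7)/(d + 3)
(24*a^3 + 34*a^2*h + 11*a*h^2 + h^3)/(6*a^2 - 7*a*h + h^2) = (24*a^3 + 34*a^2*h + 11*a*h^2 + h^3)/(6*a^2 - 7*a*h + h^2)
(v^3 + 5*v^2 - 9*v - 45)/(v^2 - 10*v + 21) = (v^2 + 8*v + 15)/(v - 7)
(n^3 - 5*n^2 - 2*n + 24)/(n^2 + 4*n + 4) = (n^2 - 7*n + 12)/(n + 2)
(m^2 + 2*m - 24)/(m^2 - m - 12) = (m + 6)/(m + 3)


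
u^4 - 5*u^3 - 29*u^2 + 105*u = u*(u - 7)*(u - 3)*(u + 5)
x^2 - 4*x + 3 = (x - 3)*(x - 1)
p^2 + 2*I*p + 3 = (p - I)*(p + 3*I)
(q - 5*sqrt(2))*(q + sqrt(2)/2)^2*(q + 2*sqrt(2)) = q^4 - 2*sqrt(2)*q^3 - 51*q^2/2 - 43*sqrt(2)*q/2 - 10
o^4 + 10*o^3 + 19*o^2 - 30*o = o*(o - 1)*(o + 5)*(o + 6)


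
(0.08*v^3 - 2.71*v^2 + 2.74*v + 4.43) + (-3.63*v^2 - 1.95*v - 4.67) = 0.08*v^3 - 6.34*v^2 + 0.79*v - 0.24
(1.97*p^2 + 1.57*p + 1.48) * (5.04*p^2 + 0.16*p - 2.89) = 9.9288*p^4 + 8.228*p^3 + 2.0171*p^2 - 4.3005*p - 4.2772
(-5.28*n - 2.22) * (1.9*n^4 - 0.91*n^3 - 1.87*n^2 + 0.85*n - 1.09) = -10.032*n^5 + 0.5868*n^4 + 11.8938*n^3 - 0.3366*n^2 + 3.8682*n + 2.4198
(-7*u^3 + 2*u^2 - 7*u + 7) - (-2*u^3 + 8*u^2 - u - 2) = -5*u^3 - 6*u^2 - 6*u + 9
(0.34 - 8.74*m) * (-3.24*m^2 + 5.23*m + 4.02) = 28.3176*m^3 - 46.8118*m^2 - 33.3566*m + 1.3668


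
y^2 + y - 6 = (y - 2)*(y + 3)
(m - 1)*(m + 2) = m^2 + m - 2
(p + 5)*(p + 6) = p^2 + 11*p + 30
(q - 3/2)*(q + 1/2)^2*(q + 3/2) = q^4 + q^3 - 2*q^2 - 9*q/4 - 9/16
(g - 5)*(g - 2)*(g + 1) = g^3 - 6*g^2 + 3*g + 10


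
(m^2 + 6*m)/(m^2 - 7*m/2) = 2*(m + 6)/(2*m - 7)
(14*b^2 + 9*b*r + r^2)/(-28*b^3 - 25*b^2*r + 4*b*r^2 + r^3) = (2*b + r)/(-4*b^2 - 3*b*r + r^2)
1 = 1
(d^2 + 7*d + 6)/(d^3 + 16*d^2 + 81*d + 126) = (d + 1)/(d^2 + 10*d + 21)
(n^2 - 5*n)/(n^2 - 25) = n/(n + 5)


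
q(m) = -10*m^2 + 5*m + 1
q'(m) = 5 - 20*m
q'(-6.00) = 125.00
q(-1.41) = -25.93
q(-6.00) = -389.00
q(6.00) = -329.00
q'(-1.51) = 35.20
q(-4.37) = -211.82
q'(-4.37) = 92.40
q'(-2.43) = 53.60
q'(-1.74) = 39.80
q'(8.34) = -161.80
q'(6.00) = -115.00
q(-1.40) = -25.60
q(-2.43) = -70.20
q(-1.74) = -37.98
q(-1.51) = -29.35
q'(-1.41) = 33.20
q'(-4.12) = 87.40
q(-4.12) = -189.34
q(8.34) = -652.86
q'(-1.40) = 33.00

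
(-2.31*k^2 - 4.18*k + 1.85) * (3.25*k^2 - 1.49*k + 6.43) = -7.5075*k^4 - 10.1431*k^3 - 2.6126*k^2 - 29.6339*k + 11.8955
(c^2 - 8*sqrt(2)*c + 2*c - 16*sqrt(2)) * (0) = 0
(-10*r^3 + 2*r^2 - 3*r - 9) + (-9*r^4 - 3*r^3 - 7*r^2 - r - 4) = -9*r^4 - 13*r^3 - 5*r^2 - 4*r - 13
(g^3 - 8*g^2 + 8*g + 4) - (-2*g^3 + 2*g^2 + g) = 3*g^3 - 10*g^2 + 7*g + 4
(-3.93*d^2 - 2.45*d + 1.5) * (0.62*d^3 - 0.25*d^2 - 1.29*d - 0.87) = -2.4366*d^5 - 0.5365*d^4 + 6.6122*d^3 + 6.2046*d^2 + 0.1965*d - 1.305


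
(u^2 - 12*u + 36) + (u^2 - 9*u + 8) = 2*u^2 - 21*u + 44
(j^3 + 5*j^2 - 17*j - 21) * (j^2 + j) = j^5 + 6*j^4 - 12*j^3 - 38*j^2 - 21*j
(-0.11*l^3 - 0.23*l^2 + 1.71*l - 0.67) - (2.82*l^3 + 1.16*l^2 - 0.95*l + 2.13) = -2.93*l^3 - 1.39*l^2 + 2.66*l - 2.8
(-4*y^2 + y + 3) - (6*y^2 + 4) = -10*y^2 + y - 1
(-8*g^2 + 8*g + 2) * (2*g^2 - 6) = -16*g^4 + 16*g^3 + 52*g^2 - 48*g - 12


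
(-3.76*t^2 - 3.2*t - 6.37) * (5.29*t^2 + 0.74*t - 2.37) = -19.8904*t^4 - 19.7104*t^3 - 27.1541*t^2 + 2.8702*t + 15.0969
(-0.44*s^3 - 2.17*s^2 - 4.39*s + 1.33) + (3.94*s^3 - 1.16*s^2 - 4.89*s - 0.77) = 3.5*s^3 - 3.33*s^2 - 9.28*s + 0.56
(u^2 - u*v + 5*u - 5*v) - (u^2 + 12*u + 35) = -u*v - 7*u - 5*v - 35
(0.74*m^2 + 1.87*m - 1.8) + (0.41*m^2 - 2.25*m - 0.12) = 1.15*m^2 - 0.38*m - 1.92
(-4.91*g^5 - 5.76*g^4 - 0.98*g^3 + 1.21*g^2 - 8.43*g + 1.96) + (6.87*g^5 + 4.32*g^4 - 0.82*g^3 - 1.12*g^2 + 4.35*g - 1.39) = 1.96*g^5 - 1.44*g^4 - 1.8*g^3 + 0.0899999999999999*g^2 - 4.08*g + 0.57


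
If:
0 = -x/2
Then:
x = 0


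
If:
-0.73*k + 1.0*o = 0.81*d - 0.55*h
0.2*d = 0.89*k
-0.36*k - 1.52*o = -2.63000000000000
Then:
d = 32.5097222222222 - 18.7888888888889*o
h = 57.5744191919192 - 35.0931313131313*o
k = 7.30555555555556 - 4.22222222222222*o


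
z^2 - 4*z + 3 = (z - 3)*(z - 1)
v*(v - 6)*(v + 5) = v^3 - v^2 - 30*v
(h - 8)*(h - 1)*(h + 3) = h^3 - 6*h^2 - 19*h + 24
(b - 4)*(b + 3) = b^2 - b - 12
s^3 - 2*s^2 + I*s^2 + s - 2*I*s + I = (s - 1)^2*(s + I)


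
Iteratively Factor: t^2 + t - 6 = (t - 2)*(t + 3)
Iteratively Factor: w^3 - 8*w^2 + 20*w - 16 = (w - 2)*(w^2 - 6*w + 8) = (w - 2)^2*(w - 4)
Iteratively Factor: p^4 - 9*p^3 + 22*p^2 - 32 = (p - 2)*(p^3 - 7*p^2 + 8*p + 16) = (p - 4)*(p - 2)*(p^2 - 3*p - 4) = (p - 4)*(p - 2)*(p + 1)*(p - 4)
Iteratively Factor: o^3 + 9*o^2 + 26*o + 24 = (o + 4)*(o^2 + 5*o + 6) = (o + 3)*(o + 4)*(o + 2)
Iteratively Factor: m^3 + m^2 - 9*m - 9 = (m + 1)*(m^2 - 9) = (m - 3)*(m + 1)*(m + 3)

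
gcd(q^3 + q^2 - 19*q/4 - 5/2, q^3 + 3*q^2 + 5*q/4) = q^2 + 3*q + 5/4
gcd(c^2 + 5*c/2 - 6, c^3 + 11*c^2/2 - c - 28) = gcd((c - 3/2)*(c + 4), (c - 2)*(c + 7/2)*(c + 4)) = c + 4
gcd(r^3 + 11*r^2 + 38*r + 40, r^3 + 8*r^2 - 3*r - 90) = r + 5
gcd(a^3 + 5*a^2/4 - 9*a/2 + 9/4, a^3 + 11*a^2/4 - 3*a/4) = a + 3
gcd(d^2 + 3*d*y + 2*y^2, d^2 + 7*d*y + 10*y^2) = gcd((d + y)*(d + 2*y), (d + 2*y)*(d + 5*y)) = d + 2*y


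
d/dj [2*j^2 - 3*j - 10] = 4*j - 3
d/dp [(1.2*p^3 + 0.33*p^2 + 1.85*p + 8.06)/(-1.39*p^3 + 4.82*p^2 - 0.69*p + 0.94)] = (6.2427*p^4 + 3.487*p^3 + 27.8495*p^2 - 77.078*p + 7.3004)/(1.9321*p^6 - 13.3996*p^5 + 25.1506*p^4 - 9.2648*p^3 + 9.5377*p^2 - 1.2972*p + 0.8836)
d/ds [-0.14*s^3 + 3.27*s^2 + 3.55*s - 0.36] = -0.42*s^2 + 6.54*s + 3.55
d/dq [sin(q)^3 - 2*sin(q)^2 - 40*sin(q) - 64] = (3*sin(q)^2 - 4*sin(q) - 40)*cos(q)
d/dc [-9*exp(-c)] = 9*exp(-c)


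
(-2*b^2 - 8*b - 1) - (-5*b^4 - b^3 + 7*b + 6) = 5*b^4 + b^3 - 2*b^2 - 15*b - 7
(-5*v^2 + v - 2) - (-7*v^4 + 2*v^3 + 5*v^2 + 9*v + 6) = 7*v^4 - 2*v^3 - 10*v^2 - 8*v - 8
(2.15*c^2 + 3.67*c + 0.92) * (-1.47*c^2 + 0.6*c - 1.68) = -3.1605*c^4 - 4.1049*c^3 - 2.7624*c^2 - 5.6136*c - 1.5456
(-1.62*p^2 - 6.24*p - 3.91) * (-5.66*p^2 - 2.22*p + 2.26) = 9.1692*p^4 + 38.9148*p^3 + 32.3222*p^2 - 5.4222*p - 8.8366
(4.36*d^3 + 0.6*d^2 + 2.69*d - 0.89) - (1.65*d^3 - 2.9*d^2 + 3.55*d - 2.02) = 2.71*d^3 + 3.5*d^2 - 0.86*d + 1.13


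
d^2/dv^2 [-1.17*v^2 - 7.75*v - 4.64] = -2.34000000000000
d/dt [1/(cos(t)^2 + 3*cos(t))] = (2*cos(t) + 3)*sin(t)/((cos(t) + 3)^2*cos(t)^2)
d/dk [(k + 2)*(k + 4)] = 2*k + 6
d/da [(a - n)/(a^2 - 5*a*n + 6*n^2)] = (a^2 - 5*a*n + 6*n^2 - (a - n)*(2*a - 5*n))/(a^2 - 5*a*n + 6*n^2)^2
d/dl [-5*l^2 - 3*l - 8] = -10*l - 3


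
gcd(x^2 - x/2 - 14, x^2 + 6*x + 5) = 1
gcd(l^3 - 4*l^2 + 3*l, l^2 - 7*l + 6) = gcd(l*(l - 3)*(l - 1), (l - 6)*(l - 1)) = l - 1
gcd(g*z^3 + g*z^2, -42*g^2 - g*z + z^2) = 1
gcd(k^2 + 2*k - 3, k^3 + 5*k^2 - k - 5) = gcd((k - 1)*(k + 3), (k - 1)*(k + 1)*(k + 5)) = k - 1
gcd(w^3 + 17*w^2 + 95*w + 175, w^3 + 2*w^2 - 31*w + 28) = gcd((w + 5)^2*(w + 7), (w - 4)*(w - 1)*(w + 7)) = w + 7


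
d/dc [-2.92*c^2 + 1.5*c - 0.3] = 1.5 - 5.84*c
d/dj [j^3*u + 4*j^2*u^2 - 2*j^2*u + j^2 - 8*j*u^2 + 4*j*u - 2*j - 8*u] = 3*j^2*u + 8*j*u^2 - 4*j*u + 2*j - 8*u^2 + 4*u - 2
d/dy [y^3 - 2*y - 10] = 3*y^2 - 2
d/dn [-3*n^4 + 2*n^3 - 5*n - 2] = -12*n^3 + 6*n^2 - 5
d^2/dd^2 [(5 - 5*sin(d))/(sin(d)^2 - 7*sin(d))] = 5*(sin(d)^2 + 3*sin(d) + 19 - 43/sin(d) - 42/sin(d)^2 + 98/sin(d)^3)/(sin(d) - 7)^3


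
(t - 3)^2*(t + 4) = t^3 - 2*t^2 - 15*t + 36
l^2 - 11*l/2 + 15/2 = (l - 3)*(l - 5/2)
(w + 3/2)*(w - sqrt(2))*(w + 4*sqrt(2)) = w^3 + 3*w^2/2 + 3*sqrt(2)*w^2 - 8*w + 9*sqrt(2)*w/2 - 12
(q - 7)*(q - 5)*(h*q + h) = h*q^3 - 11*h*q^2 + 23*h*q + 35*h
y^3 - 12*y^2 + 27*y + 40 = (y - 8)*(y - 5)*(y + 1)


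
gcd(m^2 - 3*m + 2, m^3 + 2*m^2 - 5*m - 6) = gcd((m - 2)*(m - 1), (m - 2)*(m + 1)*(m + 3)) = m - 2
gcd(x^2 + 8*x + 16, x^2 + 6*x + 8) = x + 4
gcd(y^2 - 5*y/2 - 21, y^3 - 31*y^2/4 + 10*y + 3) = y - 6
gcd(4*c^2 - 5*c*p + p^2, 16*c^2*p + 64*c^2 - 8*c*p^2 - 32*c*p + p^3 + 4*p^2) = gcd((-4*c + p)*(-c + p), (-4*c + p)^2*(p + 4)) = -4*c + p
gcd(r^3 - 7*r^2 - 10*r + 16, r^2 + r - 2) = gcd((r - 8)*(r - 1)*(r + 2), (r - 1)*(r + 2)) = r^2 + r - 2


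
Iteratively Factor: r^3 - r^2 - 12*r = (r + 3)*(r^2 - 4*r) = r*(r + 3)*(r - 4)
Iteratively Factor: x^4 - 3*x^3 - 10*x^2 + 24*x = (x - 2)*(x^3 - x^2 - 12*x) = (x - 4)*(x - 2)*(x^2 + 3*x) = (x - 4)*(x - 2)*(x + 3)*(x)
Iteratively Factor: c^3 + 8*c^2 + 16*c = (c + 4)*(c^2 + 4*c) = c*(c + 4)*(c + 4)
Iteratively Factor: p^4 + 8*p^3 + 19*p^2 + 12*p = (p + 4)*(p^3 + 4*p^2 + 3*p) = p*(p + 4)*(p^2 + 4*p + 3) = p*(p + 3)*(p + 4)*(p + 1)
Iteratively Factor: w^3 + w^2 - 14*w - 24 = (w + 3)*(w^2 - 2*w - 8) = (w + 2)*(w + 3)*(w - 4)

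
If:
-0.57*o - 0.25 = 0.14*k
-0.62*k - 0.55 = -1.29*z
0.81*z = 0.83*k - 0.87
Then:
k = 2.76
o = -1.12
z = 1.75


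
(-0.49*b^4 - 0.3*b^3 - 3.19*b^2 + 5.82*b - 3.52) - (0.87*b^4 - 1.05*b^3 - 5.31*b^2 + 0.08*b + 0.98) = -1.36*b^4 + 0.75*b^3 + 2.12*b^2 + 5.74*b - 4.5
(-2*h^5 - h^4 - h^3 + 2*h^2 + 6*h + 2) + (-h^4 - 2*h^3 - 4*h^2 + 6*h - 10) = -2*h^5 - 2*h^4 - 3*h^3 - 2*h^2 + 12*h - 8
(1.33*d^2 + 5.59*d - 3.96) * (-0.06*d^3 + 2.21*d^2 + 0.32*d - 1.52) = -0.0798*d^5 + 2.6039*d^4 + 13.0171*d^3 - 8.9844*d^2 - 9.764*d + 6.0192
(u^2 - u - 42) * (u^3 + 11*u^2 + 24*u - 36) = u^5 + 10*u^4 - 29*u^3 - 522*u^2 - 972*u + 1512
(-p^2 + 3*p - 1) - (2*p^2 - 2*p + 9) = -3*p^2 + 5*p - 10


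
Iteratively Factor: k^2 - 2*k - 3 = (k + 1)*(k - 3)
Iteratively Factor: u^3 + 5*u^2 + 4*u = (u + 1)*(u^2 + 4*u) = u*(u + 1)*(u + 4)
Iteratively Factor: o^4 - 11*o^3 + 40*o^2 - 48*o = (o - 3)*(o^3 - 8*o^2 + 16*o) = (o - 4)*(o - 3)*(o^2 - 4*o) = o*(o - 4)*(o - 3)*(o - 4)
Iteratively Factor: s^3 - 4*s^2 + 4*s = (s)*(s^2 - 4*s + 4) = s*(s - 2)*(s - 2)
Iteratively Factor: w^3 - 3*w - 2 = (w + 1)*(w^2 - w - 2) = (w - 2)*(w + 1)*(w + 1)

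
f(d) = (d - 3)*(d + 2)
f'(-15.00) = -31.00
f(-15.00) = 234.00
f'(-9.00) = -19.00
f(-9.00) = 84.00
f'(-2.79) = -6.58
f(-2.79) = 4.57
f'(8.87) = 16.74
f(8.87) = 63.81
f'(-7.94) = -16.88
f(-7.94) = 64.98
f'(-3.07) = -7.14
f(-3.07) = 6.49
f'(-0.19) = -1.38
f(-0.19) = -5.77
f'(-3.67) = -8.34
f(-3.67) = 11.14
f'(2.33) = 3.66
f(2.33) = -2.90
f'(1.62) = 2.24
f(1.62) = -5.00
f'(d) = 2*d - 1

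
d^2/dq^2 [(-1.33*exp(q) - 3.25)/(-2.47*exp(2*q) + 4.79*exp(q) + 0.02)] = (8.11419700000002*exp(4*q) + 95.047329*exp(3*q) - 114.960963*exp(2*q) + 75.083111*exp(q) - 0.310818)*exp(q)/(15.069223*exp(6*q) - 87.669933*exp(5*q) + 169.649727*exp(4*q) - 108.482483*exp(3*q) - 1.373682*exp(2*q) - 0.005748*exp(q) - 8.0e-6)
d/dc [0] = 0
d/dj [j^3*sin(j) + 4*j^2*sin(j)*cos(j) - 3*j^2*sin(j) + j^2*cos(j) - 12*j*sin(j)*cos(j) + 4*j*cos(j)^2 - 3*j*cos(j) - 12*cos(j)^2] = j^3*cos(j) + 2*j^2*sin(j) - 3*j^2*cos(j) + 4*j^2*cos(2*j) - 3*j*sin(j) + 2*j*cos(j) - 12*j*cos(2*j) + 6*sin(2*j) - 3*cos(j) + 2*cos(2*j) + 2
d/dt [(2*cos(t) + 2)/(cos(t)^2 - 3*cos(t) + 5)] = 2*(cos(t)^2 + 2*cos(t) - 8)*sin(t)/(cos(t)^2 - 3*cos(t) + 5)^2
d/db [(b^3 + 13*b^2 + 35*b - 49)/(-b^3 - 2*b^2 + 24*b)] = (11*b^4 + 118*b^3 + 235*b^2 - 196*b + 1176)/(b^2*(b^4 + 4*b^3 - 44*b^2 - 96*b + 576))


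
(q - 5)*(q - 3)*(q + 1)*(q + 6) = q^4 - q^3 - 35*q^2 + 57*q + 90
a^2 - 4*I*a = a*(a - 4*I)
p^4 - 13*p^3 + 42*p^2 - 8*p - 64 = (p - 8)*(p - 4)*(p - 2)*(p + 1)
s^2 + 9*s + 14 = (s + 2)*(s + 7)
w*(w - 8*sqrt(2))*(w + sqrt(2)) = w^3 - 7*sqrt(2)*w^2 - 16*w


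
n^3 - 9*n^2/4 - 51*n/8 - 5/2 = (n - 4)*(n + 1/2)*(n + 5/4)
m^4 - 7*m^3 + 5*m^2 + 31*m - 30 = (m - 5)*(m - 3)*(m - 1)*(m + 2)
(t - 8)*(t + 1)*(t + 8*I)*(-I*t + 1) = -I*t^4 + 9*t^3 + 7*I*t^3 - 63*t^2 + 16*I*t^2 - 72*t - 56*I*t - 64*I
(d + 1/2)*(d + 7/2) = d^2 + 4*d + 7/4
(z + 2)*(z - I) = z^2 + 2*z - I*z - 2*I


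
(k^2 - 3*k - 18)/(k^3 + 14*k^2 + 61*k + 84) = (k - 6)/(k^2 + 11*k + 28)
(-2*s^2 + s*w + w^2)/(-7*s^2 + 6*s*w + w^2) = (2*s + w)/(7*s + w)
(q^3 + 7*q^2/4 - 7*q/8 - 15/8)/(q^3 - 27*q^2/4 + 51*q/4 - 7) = (8*q^2 + 22*q + 15)/(2*(4*q^2 - 23*q + 28))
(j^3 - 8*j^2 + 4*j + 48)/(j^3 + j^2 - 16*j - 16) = (j^2 - 4*j - 12)/(j^2 + 5*j + 4)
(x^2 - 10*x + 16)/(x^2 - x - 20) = (-x^2 + 10*x - 16)/(-x^2 + x + 20)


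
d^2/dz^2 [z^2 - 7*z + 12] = 2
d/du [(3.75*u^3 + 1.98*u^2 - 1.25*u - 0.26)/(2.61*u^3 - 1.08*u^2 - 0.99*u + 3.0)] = (-3.5527136788005e-15*u^5 - 9.2178*u^4 - 0.899999999999998*u^3 + 32.4756*u^2 + 11.3184*u - 4.0074)/(6.8121*u^6 - 5.6376*u^5 - 4.0014*u^4 + 17.7984*u^3 - 5.4999*u^2 - 5.94*u + 9.0)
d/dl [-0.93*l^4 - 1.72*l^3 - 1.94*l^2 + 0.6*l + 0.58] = -3.72*l^3 - 5.16*l^2 - 3.88*l + 0.6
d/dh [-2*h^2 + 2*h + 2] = 2 - 4*h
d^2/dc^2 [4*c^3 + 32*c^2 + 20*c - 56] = 24*c + 64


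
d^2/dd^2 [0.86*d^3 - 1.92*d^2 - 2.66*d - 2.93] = 5.16*d - 3.84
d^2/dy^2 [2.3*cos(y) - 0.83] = -2.3*cos(y)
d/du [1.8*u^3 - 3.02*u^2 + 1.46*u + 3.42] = 5.4*u^2 - 6.04*u + 1.46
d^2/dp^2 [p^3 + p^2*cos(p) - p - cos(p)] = -p^2*cos(p) - 4*p*sin(p) + 6*p + 3*cos(p)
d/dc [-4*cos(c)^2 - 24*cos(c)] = 8*(cos(c) + 3)*sin(c)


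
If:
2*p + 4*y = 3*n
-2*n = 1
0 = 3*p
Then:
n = -1/2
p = 0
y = -3/8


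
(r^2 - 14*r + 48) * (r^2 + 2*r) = r^4 - 12*r^3 + 20*r^2 + 96*r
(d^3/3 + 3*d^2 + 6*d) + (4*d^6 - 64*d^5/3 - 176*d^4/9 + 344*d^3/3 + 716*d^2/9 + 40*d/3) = 4*d^6 - 64*d^5/3 - 176*d^4/9 + 115*d^3 + 743*d^2/9 + 58*d/3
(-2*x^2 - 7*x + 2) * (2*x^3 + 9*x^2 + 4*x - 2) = -4*x^5 - 32*x^4 - 67*x^3 - 6*x^2 + 22*x - 4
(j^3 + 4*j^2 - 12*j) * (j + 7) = j^4 + 11*j^3 + 16*j^2 - 84*j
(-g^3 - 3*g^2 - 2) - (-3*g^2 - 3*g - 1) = -g^3 + 3*g - 1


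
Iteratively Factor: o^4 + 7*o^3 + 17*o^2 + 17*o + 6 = (o + 1)*(o^3 + 6*o^2 + 11*o + 6) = (o + 1)*(o + 2)*(o^2 + 4*o + 3) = (o + 1)^2*(o + 2)*(o + 3)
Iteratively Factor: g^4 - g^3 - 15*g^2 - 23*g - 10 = (g + 1)*(g^3 - 2*g^2 - 13*g - 10) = (g + 1)*(g + 2)*(g^2 - 4*g - 5) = (g + 1)^2*(g + 2)*(g - 5)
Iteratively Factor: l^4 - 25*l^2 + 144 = (l - 4)*(l^3 + 4*l^2 - 9*l - 36) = (l - 4)*(l + 4)*(l^2 - 9) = (l - 4)*(l - 3)*(l + 4)*(l + 3)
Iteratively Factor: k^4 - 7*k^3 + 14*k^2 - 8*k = (k - 2)*(k^3 - 5*k^2 + 4*k) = (k - 4)*(k - 2)*(k^2 - k) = k*(k - 4)*(k - 2)*(k - 1)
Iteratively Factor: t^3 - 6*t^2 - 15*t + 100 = (t - 5)*(t^2 - t - 20) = (t - 5)*(t + 4)*(t - 5)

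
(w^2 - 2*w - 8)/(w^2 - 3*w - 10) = (w - 4)/(w - 5)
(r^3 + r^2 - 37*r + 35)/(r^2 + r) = (r^3 + r^2 - 37*r + 35)/(r*(r + 1))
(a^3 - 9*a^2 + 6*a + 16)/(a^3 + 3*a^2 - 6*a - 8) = (a - 8)/(a + 4)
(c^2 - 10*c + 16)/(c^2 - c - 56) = (c - 2)/(c + 7)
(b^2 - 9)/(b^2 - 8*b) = (b^2 - 9)/(b*(b - 8))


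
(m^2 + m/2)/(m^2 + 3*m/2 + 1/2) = m/(m + 1)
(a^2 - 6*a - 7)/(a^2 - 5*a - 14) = (a + 1)/(a + 2)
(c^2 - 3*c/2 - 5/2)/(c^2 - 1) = (c - 5/2)/(c - 1)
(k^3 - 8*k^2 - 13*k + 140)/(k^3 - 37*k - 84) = (k - 5)/(k + 3)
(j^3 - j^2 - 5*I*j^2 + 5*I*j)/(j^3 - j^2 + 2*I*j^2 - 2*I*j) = (j - 5*I)/(j + 2*I)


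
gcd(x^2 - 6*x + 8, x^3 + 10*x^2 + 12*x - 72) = x - 2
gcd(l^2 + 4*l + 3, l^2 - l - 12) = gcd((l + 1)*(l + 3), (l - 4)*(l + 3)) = l + 3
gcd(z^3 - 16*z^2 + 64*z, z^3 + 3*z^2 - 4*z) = z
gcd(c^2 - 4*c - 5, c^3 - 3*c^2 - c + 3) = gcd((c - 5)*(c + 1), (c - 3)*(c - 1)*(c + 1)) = c + 1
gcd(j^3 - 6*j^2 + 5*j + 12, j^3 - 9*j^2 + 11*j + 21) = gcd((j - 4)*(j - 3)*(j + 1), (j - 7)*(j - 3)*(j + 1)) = j^2 - 2*j - 3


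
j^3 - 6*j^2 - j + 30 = (j - 5)*(j - 3)*(j + 2)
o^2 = o^2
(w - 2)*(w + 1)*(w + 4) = w^3 + 3*w^2 - 6*w - 8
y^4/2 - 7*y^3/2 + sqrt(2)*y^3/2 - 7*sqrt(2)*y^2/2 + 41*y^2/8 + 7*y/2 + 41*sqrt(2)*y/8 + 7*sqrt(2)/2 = (y/2 + sqrt(2)/2)*(y - 4)*(y - 7/2)*(y + 1/2)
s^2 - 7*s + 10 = (s - 5)*(s - 2)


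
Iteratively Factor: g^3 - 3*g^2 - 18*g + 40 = (g - 2)*(g^2 - g - 20) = (g - 2)*(g + 4)*(g - 5)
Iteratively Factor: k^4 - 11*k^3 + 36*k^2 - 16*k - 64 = (k - 4)*(k^3 - 7*k^2 + 8*k + 16) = (k - 4)^2*(k^2 - 3*k - 4) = (k - 4)^3*(k + 1)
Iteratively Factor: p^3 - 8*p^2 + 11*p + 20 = (p + 1)*(p^2 - 9*p + 20) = (p - 5)*(p + 1)*(p - 4)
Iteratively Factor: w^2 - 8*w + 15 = (w - 5)*(w - 3)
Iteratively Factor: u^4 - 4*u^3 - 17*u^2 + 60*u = (u - 3)*(u^3 - u^2 - 20*u) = (u - 3)*(u + 4)*(u^2 - 5*u) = (u - 5)*(u - 3)*(u + 4)*(u)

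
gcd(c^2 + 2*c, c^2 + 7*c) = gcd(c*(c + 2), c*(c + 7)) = c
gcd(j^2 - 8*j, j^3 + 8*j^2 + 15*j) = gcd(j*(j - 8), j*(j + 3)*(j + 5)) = j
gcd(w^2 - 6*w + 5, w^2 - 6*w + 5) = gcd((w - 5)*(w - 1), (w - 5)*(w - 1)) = w^2 - 6*w + 5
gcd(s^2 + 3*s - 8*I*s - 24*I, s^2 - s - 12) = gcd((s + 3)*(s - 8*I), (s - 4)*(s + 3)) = s + 3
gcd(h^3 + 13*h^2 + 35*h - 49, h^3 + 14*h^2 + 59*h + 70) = h + 7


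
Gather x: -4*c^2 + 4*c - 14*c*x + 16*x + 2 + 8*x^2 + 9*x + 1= -4*c^2 + 4*c + 8*x^2 + x*(25 - 14*c) + 3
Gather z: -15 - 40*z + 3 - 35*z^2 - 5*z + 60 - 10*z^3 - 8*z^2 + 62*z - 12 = -10*z^3 - 43*z^2 + 17*z + 36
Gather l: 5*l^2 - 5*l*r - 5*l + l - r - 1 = 5*l^2 + l*(-5*r - 4) - r - 1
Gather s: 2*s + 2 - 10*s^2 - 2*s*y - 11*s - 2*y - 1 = -10*s^2 + s*(-2*y - 9) - 2*y + 1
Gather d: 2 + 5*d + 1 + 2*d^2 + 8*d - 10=2*d^2 + 13*d - 7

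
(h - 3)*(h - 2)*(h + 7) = h^3 + 2*h^2 - 29*h + 42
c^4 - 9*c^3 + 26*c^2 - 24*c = c*(c - 4)*(c - 3)*(c - 2)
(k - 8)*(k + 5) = k^2 - 3*k - 40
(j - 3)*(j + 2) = j^2 - j - 6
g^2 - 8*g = g*(g - 8)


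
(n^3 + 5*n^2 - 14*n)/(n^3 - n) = (n^2 + 5*n - 14)/(n^2 - 1)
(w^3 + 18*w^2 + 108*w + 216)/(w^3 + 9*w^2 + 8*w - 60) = (w^2 + 12*w + 36)/(w^2 + 3*w - 10)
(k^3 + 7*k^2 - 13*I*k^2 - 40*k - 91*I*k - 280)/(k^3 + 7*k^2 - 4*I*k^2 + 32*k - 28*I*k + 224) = (k - 5*I)/(k + 4*I)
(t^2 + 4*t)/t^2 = (t + 4)/t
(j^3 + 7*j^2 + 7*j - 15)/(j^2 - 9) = (j^2 + 4*j - 5)/(j - 3)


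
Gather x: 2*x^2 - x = 2*x^2 - x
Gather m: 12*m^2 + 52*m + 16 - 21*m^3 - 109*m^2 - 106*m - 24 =-21*m^3 - 97*m^2 - 54*m - 8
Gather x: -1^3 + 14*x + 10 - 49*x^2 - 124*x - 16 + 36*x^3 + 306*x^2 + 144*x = 36*x^3 + 257*x^2 + 34*x - 7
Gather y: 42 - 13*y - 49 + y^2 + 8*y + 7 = y^2 - 5*y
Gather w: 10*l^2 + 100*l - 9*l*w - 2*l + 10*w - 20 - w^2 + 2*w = 10*l^2 + 98*l - w^2 + w*(12 - 9*l) - 20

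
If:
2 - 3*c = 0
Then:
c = 2/3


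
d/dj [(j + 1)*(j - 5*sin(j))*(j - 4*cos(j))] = (j + 1)*(j - 5*sin(j))*(4*sin(j) + 1) - (j + 1)*(j - 4*cos(j))*(5*cos(j) - 1) + (j - 5*sin(j))*(j - 4*cos(j))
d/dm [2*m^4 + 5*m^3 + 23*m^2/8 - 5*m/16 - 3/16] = 8*m^3 + 15*m^2 + 23*m/4 - 5/16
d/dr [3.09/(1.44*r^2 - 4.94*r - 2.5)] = (15.2646 - 8.8992*r)/(-1.44*r^2 + 4.94*r + 2.5)^2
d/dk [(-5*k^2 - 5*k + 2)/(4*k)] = -5/4 - 1/(2*k^2)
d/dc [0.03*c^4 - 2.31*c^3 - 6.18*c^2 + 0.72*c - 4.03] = 0.12*c^3 - 6.93*c^2 - 12.36*c + 0.72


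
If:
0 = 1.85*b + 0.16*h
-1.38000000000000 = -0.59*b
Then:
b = 2.34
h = -27.04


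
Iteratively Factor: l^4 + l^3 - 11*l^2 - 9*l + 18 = (l - 3)*(l^3 + 4*l^2 + l - 6) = (l - 3)*(l + 2)*(l^2 + 2*l - 3) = (l - 3)*(l + 2)*(l + 3)*(l - 1)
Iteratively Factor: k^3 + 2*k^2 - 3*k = (k - 1)*(k^2 + 3*k) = k*(k - 1)*(k + 3)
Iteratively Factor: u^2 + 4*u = (u)*(u + 4)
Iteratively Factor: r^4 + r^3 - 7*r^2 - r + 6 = (r + 3)*(r^3 - 2*r^2 - r + 2) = (r - 1)*(r + 3)*(r^2 - r - 2) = (r - 1)*(r + 1)*(r + 3)*(r - 2)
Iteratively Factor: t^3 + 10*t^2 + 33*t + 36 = (t + 3)*(t^2 + 7*t + 12) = (t + 3)*(t + 4)*(t + 3)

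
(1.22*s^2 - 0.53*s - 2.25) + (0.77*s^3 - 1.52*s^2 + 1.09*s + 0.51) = 0.77*s^3 - 0.3*s^2 + 0.56*s - 1.74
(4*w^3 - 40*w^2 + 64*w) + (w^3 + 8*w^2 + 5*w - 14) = 5*w^3 - 32*w^2 + 69*w - 14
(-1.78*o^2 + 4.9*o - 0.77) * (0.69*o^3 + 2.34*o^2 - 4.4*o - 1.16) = -1.2282*o^5 - 0.7842*o^4 + 18.7667*o^3 - 21.297*o^2 - 2.296*o + 0.8932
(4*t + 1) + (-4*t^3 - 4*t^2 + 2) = -4*t^3 - 4*t^2 + 4*t + 3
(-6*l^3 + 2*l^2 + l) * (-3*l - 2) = 18*l^4 + 6*l^3 - 7*l^2 - 2*l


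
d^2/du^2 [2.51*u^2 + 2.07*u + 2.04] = 5.02000000000000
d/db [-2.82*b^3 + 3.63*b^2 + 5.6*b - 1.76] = -8.46*b^2 + 7.26*b + 5.6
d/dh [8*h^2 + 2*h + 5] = 16*h + 2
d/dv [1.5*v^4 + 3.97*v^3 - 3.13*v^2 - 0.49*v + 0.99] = 6.0*v^3 + 11.91*v^2 - 6.26*v - 0.49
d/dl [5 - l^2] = -2*l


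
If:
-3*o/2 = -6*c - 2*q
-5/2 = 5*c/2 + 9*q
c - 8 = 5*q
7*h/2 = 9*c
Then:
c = 119/43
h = 306/43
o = 416/43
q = -45/43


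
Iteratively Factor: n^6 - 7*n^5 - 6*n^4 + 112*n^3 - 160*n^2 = (n - 5)*(n^5 - 2*n^4 - 16*n^3 + 32*n^2) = n*(n - 5)*(n^4 - 2*n^3 - 16*n^2 + 32*n) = n*(n - 5)*(n - 4)*(n^3 + 2*n^2 - 8*n) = n*(n - 5)*(n - 4)*(n + 4)*(n^2 - 2*n) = n^2*(n - 5)*(n - 4)*(n + 4)*(n - 2)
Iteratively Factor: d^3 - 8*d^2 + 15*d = (d - 3)*(d^2 - 5*d) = d*(d - 3)*(d - 5)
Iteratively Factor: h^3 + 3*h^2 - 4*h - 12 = (h + 2)*(h^2 + h - 6) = (h + 2)*(h + 3)*(h - 2)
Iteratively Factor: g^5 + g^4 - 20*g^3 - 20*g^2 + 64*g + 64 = (g - 2)*(g^4 + 3*g^3 - 14*g^2 - 48*g - 32) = (g - 2)*(g + 2)*(g^3 + g^2 - 16*g - 16) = (g - 2)*(g + 1)*(g + 2)*(g^2 - 16) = (g - 4)*(g - 2)*(g + 1)*(g + 2)*(g + 4)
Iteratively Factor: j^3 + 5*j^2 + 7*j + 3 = (j + 1)*(j^2 + 4*j + 3) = (j + 1)*(j + 3)*(j + 1)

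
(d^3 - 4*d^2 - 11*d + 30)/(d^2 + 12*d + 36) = (d^3 - 4*d^2 - 11*d + 30)/(d^2 + 12*d + 36)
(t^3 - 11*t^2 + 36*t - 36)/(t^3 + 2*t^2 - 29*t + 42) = (t - 6)/(t + 7)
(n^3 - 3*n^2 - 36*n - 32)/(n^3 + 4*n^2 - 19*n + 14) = (n^3 - 3*n^2 - 36*n - 32)/(n^3 + 4*n^2 - 19*n + 14)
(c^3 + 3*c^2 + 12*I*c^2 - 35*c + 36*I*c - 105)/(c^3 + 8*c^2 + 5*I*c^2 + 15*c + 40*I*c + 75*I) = (c + 7*I)/(c + 5)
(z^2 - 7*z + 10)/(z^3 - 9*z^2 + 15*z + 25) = (z - 2)/(z^2 - 4*z - 5)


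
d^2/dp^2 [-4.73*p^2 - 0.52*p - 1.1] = -9.46000000000000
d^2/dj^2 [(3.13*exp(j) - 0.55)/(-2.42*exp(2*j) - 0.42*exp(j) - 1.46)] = (-18.330532*exp(4*j) + 16.065412*exp(3*j) + 68.030556*exp(2*j) - 5.756704*exp(j) - 7.009168)*exp(j)/(14.172488*exp(6*j) + 7.379064*exp(5*j) + 26.931696*exp(4*j) + 8.977752*exp(3*j) + 16.248048*exp(2*j) + 2.685816*exp(j) + 3.112136)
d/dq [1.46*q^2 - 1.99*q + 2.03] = 2.92*q - 1.99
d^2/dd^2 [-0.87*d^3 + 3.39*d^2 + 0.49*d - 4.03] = 6.78 - 5.22*d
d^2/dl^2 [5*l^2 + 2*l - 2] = 10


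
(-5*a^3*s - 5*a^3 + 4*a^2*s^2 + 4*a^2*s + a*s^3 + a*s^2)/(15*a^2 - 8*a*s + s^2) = a*(-5*a^2*s - 5*a^2 + 4*a*s^2 + 4*a*s + s^3 + s^2)/(15*a^2 - 8*a*s + s^2)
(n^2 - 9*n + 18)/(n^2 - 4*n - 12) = (n - 3)/(n + 2)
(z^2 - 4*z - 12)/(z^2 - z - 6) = (z - 6)/(z - 3)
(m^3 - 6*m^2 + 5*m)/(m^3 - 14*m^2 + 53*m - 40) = m/(m - 8)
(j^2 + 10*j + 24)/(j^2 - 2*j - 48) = (j + 4)/(j - 8)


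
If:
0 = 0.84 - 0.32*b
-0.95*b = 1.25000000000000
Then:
No Solution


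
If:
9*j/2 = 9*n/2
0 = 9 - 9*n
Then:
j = 1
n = 1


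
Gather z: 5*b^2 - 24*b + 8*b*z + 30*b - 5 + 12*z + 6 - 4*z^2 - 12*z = 5*b^2 + 8*b*z + 6*b - 4*z^2 + 1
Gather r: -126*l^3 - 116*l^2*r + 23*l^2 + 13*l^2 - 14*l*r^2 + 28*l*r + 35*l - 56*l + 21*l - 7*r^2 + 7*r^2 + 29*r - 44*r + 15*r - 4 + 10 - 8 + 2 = -126*l^3 + 36*l^2 - 14*l*r^2 + r*(-116*l^2 + 28*l)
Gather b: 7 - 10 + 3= 0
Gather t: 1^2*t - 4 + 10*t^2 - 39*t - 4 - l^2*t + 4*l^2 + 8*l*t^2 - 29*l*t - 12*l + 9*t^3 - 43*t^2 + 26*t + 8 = 4*l^2 - 12*l + 9*t^3 + t^2*(8*l - 33) + t*(-l^2 - 29*l - 12)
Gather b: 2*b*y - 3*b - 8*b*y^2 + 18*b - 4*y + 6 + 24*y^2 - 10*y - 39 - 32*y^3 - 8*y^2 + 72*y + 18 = b*(-8*y^2 + 2*y + 15) - 32*y^3 + 16*y^2 + 58*y - 15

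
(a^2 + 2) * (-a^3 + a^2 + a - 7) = -a^5 + a^4 - a^3 - 5*a^2 + 2*a - 14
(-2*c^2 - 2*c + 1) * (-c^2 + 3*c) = 2*c^4 - 4*c^3 - 7*c^2 + 3*c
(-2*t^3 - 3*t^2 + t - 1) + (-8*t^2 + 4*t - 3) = -2*t^3 - 11*t^2 + 5*t - 4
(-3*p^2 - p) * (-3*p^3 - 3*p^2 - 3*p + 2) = 9*p^5 + 12*p^4 + 12*p^3 - 3*p^2 - 2*p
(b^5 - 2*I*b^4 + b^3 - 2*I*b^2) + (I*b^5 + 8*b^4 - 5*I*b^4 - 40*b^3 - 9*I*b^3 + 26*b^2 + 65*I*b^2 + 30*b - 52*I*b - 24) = b^5 + I*b^5 + 8*b^4 - 7*I*b^4 - 39*b^3 - 9*I*b^3 + 26*b^2 + 63*I*b^2 + 30*b - 52*I*b - 24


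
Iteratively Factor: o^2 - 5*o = (o)*(o - 5)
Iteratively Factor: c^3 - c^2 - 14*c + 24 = (c + 4)*(c^2 - 5*c + 6) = (c - 3)*(c + 4)*(c - 2)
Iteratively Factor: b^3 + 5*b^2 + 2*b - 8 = (b + 4)*(b^2 + b - 2) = (b - 1)*(b + 4)*(b + 2)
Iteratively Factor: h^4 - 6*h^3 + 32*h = (h)*(h^3 - 6*h^2 + 32) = h*(h - 4)*(h^2 - 2*h - 8) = h*(h - 4)^2*(h + 2)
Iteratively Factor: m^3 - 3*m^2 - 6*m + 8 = (m + 2)*(m^2 - 5*m + 4) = (m - 1)*(m + 2)*(m - 4)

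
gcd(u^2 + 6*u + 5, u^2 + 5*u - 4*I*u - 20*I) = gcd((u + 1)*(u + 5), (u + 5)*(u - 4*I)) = u + 5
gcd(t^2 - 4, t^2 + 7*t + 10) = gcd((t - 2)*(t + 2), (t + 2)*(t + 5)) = t + 2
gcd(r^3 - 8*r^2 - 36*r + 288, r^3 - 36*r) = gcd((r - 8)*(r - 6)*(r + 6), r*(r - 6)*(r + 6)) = r^2 - 36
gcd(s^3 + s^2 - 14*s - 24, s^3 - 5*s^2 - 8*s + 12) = s + 2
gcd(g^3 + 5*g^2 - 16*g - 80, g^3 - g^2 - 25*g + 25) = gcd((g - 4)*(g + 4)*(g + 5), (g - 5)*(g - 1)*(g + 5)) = g + 5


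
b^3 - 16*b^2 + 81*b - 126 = (b - 7)*(b - 6)*(b - 3)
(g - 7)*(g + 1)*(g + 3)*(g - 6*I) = g^4 - 3*g^3 - 6*I*g^3 - 25*g^2 + 18*I*g^2 - 21*g + 150*I*g + 126*I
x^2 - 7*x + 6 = (x - 6)*(x - 1)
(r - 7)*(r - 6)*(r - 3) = r^3 - 16*r^2 + 81*r - 126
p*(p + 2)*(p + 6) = p^3 + 8*p^2 + 12*p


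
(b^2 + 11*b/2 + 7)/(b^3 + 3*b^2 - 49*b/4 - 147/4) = 2*(b + 2)/(2*b^2 - b - 21)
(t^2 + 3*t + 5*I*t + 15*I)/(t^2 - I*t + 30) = (t + 3)/(t - 6*I)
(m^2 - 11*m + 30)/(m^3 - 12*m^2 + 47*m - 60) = (m - 6)/(m^2 - 7*m + 12)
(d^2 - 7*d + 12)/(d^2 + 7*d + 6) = (d^2 - 7*d + 12)/(d^2 + 7*d + 6)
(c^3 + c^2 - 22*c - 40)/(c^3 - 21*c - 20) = (c + 2)/(c + 1)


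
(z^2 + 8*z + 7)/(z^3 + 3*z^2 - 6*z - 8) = (z + 7)/(z^2 + 2*z - 8)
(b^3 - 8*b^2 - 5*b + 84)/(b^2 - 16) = (b^2 - 4*b - 21)/(b + 4)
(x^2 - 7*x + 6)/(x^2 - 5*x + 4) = (x - 6)/(x - 4)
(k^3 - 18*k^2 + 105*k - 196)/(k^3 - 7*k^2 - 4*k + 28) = (k^2 - 11*k + 28)/(k^2 - 4)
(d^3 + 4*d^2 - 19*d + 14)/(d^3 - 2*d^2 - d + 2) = (d + 7)/(d + 1)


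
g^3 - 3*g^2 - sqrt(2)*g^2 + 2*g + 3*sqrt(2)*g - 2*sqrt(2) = (g - 2)*(g - 1)*(g - sqrt(2))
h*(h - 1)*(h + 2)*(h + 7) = h^4 + 8*h^3 + 5*h^2 - 14*h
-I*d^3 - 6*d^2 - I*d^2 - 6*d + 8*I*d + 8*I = (d - 4*I)*(d - 2*I)*(-I*d - I)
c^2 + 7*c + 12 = (c + 3)*(c + 4)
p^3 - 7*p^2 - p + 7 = (p - 7)*(p - 1)*(p + 1)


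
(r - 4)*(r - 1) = r^2 - 5*r + 4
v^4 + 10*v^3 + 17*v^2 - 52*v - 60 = (v - 2)*(v + 1)*(v + 5)*(v + 6)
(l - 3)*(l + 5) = l^2 + 2*l - 15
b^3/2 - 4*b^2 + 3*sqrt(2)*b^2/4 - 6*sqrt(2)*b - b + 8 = (b/2 + sqrt(2))*(b - 8)*(b - sqrt(2)/2)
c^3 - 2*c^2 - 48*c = c*(c - 8)*(c + 6)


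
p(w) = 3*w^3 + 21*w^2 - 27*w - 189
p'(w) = 9*w^2 + 42*w - 27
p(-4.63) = 88.43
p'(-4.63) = -28.53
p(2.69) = -51.28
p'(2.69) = 151.10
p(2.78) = -37.31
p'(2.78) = 159.32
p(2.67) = -54.28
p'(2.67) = 149.30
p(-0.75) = -158.20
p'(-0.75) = -53.44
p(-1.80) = -89.86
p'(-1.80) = -73.44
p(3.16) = 30.04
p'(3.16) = 195.59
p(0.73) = -196.35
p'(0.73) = 8.46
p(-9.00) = -432.00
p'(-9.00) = 324.00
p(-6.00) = 81.00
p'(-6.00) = 45.00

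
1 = 1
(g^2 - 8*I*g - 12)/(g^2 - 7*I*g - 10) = (g - 6*I)/(g - 5*I)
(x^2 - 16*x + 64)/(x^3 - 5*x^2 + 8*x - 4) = (x^2 - 16*x + 64)/(x^3 - 5*x^2 + 8*x - 4)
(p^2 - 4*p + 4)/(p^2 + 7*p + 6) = (p^2 - 4*p + 4)/(p^2 + 7*p + 6)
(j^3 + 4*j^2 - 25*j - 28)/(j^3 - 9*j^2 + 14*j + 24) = (j + 7)/(j - 6)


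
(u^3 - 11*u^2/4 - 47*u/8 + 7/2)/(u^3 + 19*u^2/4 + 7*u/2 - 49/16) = 2*(u - 4)/(2*u + 7)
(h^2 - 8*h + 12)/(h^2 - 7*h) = (h^2 - 8*h + 12)/(h*(h - 7))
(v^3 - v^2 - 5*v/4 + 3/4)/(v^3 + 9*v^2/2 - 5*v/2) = (2*v^2 - v - 3)/(2*v*(v + 5))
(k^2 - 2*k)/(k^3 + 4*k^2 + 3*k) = (k - 2)/(k^2 + 4*k + 3)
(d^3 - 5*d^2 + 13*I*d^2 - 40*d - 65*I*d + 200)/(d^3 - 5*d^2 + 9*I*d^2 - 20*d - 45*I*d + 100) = (d + 8*I)/(d + 4*I)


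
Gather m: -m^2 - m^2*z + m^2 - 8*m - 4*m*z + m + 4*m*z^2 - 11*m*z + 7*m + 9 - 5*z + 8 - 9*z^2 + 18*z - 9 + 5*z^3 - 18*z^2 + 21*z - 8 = -m^2*z + m*(4*z^2 - 15*z) + 5*z^3 - 27*z^2 + 34*z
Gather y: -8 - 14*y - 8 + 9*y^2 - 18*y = 9*y^2 - 32*y - 16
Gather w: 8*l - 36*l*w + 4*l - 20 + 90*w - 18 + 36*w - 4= 12*l + w*(126 - 36*l) - 42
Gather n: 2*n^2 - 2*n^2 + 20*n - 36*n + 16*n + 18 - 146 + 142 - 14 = 0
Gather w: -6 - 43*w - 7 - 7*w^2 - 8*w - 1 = -7*w^2 - 51*w - 14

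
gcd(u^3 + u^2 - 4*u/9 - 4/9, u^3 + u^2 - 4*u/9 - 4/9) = u^3 + u^2 - 4*u/9 - 4/9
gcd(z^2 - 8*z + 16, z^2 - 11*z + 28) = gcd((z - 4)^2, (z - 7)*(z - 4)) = z - 4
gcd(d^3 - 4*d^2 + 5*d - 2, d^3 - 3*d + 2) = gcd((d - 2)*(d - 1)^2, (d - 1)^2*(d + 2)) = d^2 - 2*d + 1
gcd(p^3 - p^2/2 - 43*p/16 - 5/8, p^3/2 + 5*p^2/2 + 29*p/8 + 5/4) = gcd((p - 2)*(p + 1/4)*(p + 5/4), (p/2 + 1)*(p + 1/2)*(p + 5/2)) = 1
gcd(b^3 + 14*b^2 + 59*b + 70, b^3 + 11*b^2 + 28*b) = b + 7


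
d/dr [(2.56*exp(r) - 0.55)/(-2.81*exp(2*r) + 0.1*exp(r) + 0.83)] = (7.1936*exp(2*r) - 3.091*exp(r) + 2.1798)*exp(r)/(7.8961*exp(4*r) - 0.562*exp(3*r) - 4.6546*exp(2*r) + 0.166*exp(r) + 0.6889)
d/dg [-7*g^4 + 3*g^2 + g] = -28*g^3 + 6*g + 1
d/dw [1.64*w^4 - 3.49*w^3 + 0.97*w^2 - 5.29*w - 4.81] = 6.56*w^3 - 10.47*w^2 + 1.94*w - 5.29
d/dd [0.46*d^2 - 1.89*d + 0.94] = 0.92*d - 1.89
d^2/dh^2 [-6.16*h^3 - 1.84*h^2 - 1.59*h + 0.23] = -36.96*h - 3.68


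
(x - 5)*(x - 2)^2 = x^3 - 9*x^2 + 24*x - 20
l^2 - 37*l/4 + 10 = (l - 8)*(l - 5/4)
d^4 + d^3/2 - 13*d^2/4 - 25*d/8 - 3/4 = (d - 2)*(d + 1/2)^2*(d + 3/2)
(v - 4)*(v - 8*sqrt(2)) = v^2 - 8*sqrt(2)*v - 4*v + 32*sqrt(2)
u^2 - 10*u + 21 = (u - 7)*(u - 3)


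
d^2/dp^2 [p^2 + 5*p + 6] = 2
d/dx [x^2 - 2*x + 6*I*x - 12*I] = 2*x - 2 + 6*I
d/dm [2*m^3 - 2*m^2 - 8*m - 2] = 6*m^2 - 4*m - 8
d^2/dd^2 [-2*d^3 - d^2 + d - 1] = -12*d - 2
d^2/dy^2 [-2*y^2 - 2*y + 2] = -4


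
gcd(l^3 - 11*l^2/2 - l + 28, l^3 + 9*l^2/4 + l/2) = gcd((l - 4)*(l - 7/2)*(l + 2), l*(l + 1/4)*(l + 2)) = l + 2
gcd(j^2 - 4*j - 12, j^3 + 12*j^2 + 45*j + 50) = j + 2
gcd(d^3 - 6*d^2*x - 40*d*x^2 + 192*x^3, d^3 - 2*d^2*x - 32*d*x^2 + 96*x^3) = -d^2 - 2*d*x + 24*x^2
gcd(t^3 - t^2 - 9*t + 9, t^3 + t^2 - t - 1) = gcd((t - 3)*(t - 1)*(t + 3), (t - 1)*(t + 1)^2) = t - 1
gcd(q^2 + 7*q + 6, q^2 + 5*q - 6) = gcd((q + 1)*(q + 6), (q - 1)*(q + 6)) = q + 6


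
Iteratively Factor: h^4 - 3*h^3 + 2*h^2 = (h - 1)*(h^3 - 2*h^2) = h*(h - 1)*(h^2 - 2*h) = h^2*(h - 1)*(h - 2)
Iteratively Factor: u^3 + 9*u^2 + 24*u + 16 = (u + 4)*(u^2 + 5*u + 4) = (u + 4)^2*(u + 1)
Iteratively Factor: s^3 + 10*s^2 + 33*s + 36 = (s + 3)*(s^2 + 7*s + 12) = (s + 3)^2*(s + 4)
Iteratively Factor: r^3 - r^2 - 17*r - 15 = (r + 3)*(r^2 - 4*r - 5) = (r + 1)*(r + 3)*(r - 5)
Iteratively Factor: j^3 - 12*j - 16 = (j + 2)*(j^2 - 2*j - 8) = (j - 4)*(j + 2)*(j + 2)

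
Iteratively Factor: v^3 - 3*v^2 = (v)*(v^2 - 3*v) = v^2*(v - 3)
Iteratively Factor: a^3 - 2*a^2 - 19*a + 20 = (a - 1)*(a^2 - a - 20) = (a - 1)*(a + 4)*(a - 5)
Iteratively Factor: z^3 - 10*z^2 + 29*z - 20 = (z - 1)*(z^2 - 9*z + 20) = (z - 5)*(z - 1)*(z - 4)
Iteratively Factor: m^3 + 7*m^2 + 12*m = (m + 3)*(m^2 + 4*m) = m*(m + 3)*(m + 4)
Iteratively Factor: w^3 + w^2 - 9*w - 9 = (w + 3)*(w^2 - 2*w - 3) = (w - 3)*(w + 3)*(w + 1)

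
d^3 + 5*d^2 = d^2*(d + 5)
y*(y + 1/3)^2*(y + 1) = y^4 + 5*y^3/3 + 7*y^2/9 + y/9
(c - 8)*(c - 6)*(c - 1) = c^3 - 15*c^2 + 62*c - 48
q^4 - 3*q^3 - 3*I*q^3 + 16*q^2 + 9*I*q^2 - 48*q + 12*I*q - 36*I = (q - 3)*(q - 6*I)*(q + I)*(q + 2*I)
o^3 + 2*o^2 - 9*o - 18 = (o - 3)*(o + 2)*(o + 3)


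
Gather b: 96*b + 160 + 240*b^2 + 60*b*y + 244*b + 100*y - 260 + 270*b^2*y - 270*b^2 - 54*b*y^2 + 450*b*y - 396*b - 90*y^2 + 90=b^2*(270*y - 30) + b*(-54*y^2 + 510*y - 56) - 90*y^2 + 100*y - 10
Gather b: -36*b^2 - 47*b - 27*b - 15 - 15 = -36*b^2 - 74*b - 30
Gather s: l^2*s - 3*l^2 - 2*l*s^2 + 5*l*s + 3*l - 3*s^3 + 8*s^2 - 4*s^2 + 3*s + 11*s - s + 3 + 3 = -3*l^2 + 3*l - 3*s^3 + s^2*(4 - 2*l) + s*(l^2 + 5*l + 13) + 6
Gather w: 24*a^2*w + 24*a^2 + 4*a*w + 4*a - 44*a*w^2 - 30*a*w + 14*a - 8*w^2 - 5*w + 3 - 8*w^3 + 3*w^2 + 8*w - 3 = 24*a^2 + 18*a - 8*w^3 + w^2*(-44*a - 5) + w*(24*a^2 - 26*a + 3)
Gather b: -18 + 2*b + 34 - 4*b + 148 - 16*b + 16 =180 - 18*b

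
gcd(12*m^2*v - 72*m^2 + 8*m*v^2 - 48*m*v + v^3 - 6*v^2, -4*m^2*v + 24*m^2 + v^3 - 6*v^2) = 2*m*v - 12*m + v^2 - 6*v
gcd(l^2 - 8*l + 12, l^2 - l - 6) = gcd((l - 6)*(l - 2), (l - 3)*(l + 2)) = 1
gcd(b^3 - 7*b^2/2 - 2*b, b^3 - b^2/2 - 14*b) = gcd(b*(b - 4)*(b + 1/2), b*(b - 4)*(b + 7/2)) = b^2 - 4*b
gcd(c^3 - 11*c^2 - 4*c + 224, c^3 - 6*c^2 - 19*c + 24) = c - 8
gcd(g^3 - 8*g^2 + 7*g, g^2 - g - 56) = 1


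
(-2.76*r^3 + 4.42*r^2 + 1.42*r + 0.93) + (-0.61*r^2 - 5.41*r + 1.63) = -2.76*r^3 + 3.81*r^2 - 3.99*r + 2.56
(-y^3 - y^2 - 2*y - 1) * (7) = -7*y^3 - 7*y^2 - 14*y - 7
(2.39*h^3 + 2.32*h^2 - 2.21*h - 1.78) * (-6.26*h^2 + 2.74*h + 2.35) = -14.9614*h^5 - 7.9746*h^4 + 25.8079*h^3 + 10.5394*h^2 - 10.0707*h - 4.183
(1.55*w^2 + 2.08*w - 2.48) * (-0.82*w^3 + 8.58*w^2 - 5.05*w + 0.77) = -1.271*w^5 + 11.5934*w^4 + 12.0525*w^3 - 30.5889*w^2 + 14.1256*w - 1.9096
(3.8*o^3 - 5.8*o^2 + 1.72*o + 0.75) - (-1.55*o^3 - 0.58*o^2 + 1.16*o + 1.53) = 5.35*o^3 - 5.22*o^2 + 0.56*o - 0.78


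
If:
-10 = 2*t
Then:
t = -5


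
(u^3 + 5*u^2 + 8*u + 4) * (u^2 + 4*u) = u^5 + 9*u^4 + 28*u^3 + 36*u^2 + 16*u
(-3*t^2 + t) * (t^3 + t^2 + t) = -3*t^5 - 2*t^4 - 2*t^3 + t^2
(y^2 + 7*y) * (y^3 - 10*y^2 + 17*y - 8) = y^5 - 3*y^4 - 53*y^3 + 111*y^2 - 56*y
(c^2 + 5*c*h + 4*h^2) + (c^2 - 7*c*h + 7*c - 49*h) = 2*c^2 - 2*c*h + 7*c + 4*h^2 - 49*h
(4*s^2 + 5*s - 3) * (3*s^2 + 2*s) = 12*s^4 + 23*s^3 + s^2 - 6*s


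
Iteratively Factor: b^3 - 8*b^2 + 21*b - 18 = (b - 3)*(b^2 - 5*b + 6) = (b - 3)*(b - 2)*(b - 3)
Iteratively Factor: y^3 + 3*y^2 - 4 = (y + 2)*(y^2 + y - 2) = (y - 1)*(y + 2)*(y + 2)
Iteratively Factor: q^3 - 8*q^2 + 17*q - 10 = (q - 5)*(q^2 - 3*q + 2) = (q - 5)*(q - 2)*(q - 1)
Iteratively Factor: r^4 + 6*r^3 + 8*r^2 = (r + 2)*(r^3 + 4*r^2) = r*(r + 2)*(r^2 + 4*r) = r*(r + 2)*(r + 4)*(r)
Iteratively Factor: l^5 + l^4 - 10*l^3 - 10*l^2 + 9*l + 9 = (l + 1)*(l^4 - 10*l^2 + 9) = (l + 1)*(l + 3)*(l^3 - 3*l^2 - l + 3) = (l - 3)*(l + 1)*(l + 3)*(l^2 - 1) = (l - 3)*(l + 1)^2*(l + 3)*(l - 1)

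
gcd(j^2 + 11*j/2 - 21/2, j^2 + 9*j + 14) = j + 7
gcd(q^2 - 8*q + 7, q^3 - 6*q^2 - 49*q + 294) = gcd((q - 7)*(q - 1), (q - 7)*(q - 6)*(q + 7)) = q - 7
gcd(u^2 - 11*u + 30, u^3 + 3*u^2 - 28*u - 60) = u - 5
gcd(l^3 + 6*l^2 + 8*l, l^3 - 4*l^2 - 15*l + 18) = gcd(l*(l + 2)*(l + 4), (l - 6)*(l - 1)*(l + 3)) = 1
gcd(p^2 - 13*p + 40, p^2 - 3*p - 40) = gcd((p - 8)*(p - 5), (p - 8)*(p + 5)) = p - 8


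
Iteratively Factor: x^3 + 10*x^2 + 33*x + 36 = (x + 4)*(x^2 + 6*x + 9) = (x + 3)*(x + 4)*(x + 3)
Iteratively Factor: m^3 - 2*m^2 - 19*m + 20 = (m + 4)*(m^2 - 6*m + 5) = (m - 5)*(m + 4)*(m - 1)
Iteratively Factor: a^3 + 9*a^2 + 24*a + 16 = (a + 1)*(a^2 + 8*a + 16) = (a + 1)*(a + 4)*(a + 4)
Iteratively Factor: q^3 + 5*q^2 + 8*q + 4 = (q + 2)*(q^2 + 3*q + 2) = (q + 2)^2*(q + 1)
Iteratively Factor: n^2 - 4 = (n - 2)*(n + 2)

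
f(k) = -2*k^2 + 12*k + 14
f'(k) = 12 - 4*k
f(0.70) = 21.42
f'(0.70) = 9.20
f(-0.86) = 2.20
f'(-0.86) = 15.44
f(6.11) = 12.66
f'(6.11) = -12.44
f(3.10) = 31.98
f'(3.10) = -0.40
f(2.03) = 30.12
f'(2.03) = 3.88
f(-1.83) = -14.66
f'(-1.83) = 19.32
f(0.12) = 15.41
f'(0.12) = 11.52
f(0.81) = 22.41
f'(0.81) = 8.76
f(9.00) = -40.00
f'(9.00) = -24.00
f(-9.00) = -256.00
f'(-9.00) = 48.00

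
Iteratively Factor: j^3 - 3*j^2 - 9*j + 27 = (j - 3)*(j^2 - 9) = (j - 3)^2*(j + 3)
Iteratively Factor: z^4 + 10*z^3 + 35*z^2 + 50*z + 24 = (z + 3)*(z^3 + 7*z^2 + 14*z + 8) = (z + 3)*(z + 4)*(z^2 + 3*z + 2) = (z + 2)*(z + 3)*(z + 4)*(z + 1)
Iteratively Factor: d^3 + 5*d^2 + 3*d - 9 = (d - 1)*(d^2 + 6*d + 9) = (d - 1)*(d + 3)*(d + 3)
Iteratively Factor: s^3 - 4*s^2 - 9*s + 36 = (s + 3)*(s^2 - 7*s + 12) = (s - 3)*(s + 3)*(s - 4)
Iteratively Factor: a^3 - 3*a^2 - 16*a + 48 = (a - 4)*(a^2 + a - 12) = (a - 4)*(a + 4)*(a - 3)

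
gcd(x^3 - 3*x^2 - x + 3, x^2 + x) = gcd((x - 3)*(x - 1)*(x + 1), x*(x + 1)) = x + 1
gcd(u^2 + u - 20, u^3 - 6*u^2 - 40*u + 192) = u - 4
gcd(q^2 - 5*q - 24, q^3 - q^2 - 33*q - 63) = q + 3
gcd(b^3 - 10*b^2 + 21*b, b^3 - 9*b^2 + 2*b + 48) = b - 3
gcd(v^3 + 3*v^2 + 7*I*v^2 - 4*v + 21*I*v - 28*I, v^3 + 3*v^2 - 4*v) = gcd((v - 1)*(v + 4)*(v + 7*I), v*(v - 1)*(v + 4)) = v^2 + 3*v - 4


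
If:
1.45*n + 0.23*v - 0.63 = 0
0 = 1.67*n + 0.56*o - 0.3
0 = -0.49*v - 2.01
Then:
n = 1.09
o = -2.70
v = -4.10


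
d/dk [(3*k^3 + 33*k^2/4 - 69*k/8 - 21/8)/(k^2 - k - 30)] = 3*(8*k^4 - 16*k^3 - 719*k^2 - 1306*k + 683)/(8*(k^4 - 2*k^3 - 59*k^2 + 60*k + 900))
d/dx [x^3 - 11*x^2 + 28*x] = 3*x^2 - 22*x + 28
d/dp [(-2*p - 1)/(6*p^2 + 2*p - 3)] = 4*(3*p^2 + 3*p + 2)/(36*p^4 + 24*p^3 - 32*p^2 - 12*p + 9)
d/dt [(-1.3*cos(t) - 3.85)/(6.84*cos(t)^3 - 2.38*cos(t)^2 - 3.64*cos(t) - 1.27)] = (-17.784*cos(t)^3 - 75.908*cos(t)^2 + 18.326*cos(t) + 12.363)*sin(t)/(46.7856*cos(t)^6 - 32.5584*cos(t)^5 - 44.1308*cos(t)^4 - 0.0472000000000001*cos(t)^3 + 19.2948*cos(t)^2 + 9.2456*cos(t) + 1.6129)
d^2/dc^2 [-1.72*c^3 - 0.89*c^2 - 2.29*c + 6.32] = -10.32*c - 1.78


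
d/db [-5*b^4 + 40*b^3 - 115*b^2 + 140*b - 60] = -20*b^3 + 120*b^2 - 230*b + 140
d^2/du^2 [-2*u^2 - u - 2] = -4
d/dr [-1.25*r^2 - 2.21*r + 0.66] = -2.5*r - 2.21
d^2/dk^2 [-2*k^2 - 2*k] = -4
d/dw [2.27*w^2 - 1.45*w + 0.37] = 4.54*w - 1.45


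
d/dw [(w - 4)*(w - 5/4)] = 2*w - 21/4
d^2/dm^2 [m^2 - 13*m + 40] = 2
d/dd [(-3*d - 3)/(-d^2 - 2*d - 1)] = -3/(d^2 + 2*d + 1)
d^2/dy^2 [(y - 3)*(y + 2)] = 2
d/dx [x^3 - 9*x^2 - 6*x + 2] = 3*x^2 - 18*x - 6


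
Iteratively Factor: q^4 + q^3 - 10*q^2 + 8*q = (q - 1)*(q^3 + 2*q^2 - 8*q) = (q - 1)*(q + 4)*(q^2 - 2*q) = q*(q - 1)*(q + 4)*(q - 2)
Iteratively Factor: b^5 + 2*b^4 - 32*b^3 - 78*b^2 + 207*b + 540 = (b + 4)*(b^4 - 2*b^3 - 24*b^2 + 18*b + 135) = (b - 3)*(b + 4)*(b^3 + b^2 - 21*b - 45) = (b - 3)*(b + 3)*(b + 4)*(b^2 - 2*b - 15) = (b - 3)*(b + 3)^2*(b + 4)*(b - 5)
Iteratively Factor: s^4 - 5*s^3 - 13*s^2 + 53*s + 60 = (s - 4)*(s^3 - s^2 - 17*s - 15) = (s - 4)*(s + 3)*(s^2 - 4*s - 5) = (s - 5)*(s - 4)*(s + 3)*(s + 1)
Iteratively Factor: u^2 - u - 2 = (u + 1)*(u - 2)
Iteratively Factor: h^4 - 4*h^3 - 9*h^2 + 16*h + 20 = (h + 1)*(h^3 - 5*h^2 - 4*h + 20) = (h - 2)*(h + 1)*(h^2 - 3*h - 10) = (h - 5)*(h - 2)*(h + 1)*(h + 2)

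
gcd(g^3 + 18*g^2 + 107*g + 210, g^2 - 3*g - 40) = g + 5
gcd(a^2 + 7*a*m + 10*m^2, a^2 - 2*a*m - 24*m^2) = 1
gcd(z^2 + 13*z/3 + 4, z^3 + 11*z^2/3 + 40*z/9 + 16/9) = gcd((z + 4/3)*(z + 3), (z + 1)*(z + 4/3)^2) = z + 4/3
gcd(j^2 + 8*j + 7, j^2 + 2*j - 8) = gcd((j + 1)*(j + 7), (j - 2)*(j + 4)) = 1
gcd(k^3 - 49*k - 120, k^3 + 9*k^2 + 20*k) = k + 5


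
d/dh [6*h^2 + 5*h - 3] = 12*h + 5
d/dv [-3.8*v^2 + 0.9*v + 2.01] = 0.9 - 7.6*v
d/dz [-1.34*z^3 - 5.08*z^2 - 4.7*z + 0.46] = -4.02*z^2 - 10.16*z - 4.7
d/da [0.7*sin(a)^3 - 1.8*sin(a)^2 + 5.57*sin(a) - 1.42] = (2.1*sin(a)^2 - 3.6*sin(a) + 5.57)*cos(a)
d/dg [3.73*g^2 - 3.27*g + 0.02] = 7.46*g - 3.27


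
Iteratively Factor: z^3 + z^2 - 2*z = (z + 2)*(z^2 - z) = z*(z + 2)*(z - 1)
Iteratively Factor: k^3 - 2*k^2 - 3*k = (k - 3)*(k^2 + k) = k*(k - 3)*(k + 1)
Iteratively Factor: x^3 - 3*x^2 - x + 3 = (x - 3)*(x^2 - 1) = (x - 3)*(x + 1)*(x - 1)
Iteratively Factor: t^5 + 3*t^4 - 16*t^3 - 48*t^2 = (t - 4)*(t^4 + 7*t^3 + 12*t^2) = t*(t - 4)*(t^3 + 7*t^2 + 12*t) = t*(t - 4)*(t + 3)*(t^2 + 4*t) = t^2*(t - 4)*(t + 3)*(t + 4)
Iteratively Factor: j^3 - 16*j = (j - 4)*(j^2 + 4*j) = (j - 4)*(j + 4)*(j)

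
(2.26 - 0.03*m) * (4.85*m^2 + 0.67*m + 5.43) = -0.1455*m^3 + 10.9409*m^2 + 1.3513*m + 12.2718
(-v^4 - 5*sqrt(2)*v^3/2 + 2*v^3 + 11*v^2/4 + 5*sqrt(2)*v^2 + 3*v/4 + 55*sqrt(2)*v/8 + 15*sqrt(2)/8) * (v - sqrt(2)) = -v^5 - 3*sqrt(2)*v^4/2 + 2*v^4 + 3*sqrt(2)*v^3 + 31*v^3/4 - 37*v^2/4 + 33*sqrt(2)*v^2/8 - 55*v/4 + 9*sqrt(2)*v/8 - 15/4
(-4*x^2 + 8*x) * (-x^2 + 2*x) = 4*x^4 - 16*x^3 + 16*x^2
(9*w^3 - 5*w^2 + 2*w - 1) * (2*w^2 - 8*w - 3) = 18*w^5 - 82*w^4 + 17*w^3 - 3*w^2 + 2*w + 3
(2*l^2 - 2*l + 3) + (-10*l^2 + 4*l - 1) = -8*l^2 + 2*l + 2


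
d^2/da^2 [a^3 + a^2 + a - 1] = 6*a + 2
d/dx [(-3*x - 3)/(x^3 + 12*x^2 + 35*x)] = 3*(2*x^3 + 15*x^2 + 24*x + 35)/(x^2*(x^4 + 24*x^3 + 214*x^2 + 840*x + 1225))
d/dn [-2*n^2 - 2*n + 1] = -4*n - 2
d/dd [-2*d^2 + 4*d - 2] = 4 - 4*d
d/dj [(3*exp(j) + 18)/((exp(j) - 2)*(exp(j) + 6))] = -3*exp(j)/(exp(2*j) - 4*exp(j) + 4)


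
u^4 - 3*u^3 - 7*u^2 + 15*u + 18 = (u - 3)^2*(u + 1)*(u + 2)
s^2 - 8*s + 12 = (s - 6)*(s - 2)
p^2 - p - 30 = (p - 6)*(p + 5)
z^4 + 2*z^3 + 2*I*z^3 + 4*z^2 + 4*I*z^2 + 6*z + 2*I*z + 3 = (z + 1)^2*(z - I)*(z + 3*I)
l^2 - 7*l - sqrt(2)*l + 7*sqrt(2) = (l - 7)*(l - sqrt(2))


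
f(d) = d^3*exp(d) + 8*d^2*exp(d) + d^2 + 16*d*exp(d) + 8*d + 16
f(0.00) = 16.00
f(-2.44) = 1.92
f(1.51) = 237.88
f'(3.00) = 4794.36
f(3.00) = 3001.57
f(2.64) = 1675.18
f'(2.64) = 2753.50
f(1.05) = 102.02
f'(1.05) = 189.80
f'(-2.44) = 2.15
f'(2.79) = 3475.30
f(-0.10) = 13.83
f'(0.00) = 24.00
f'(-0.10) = 19.48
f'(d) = d^3*exp(d) + 11*d^2*exp(d) + 32*d*exp(d) + 2*d + 16*exp(d) + 8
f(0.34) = 27.83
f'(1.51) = 431.30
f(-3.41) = 0.31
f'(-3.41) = 1.02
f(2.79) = 2140.34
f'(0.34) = 48.29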